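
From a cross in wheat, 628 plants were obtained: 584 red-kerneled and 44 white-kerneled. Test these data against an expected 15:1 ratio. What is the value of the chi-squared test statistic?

Expected counts for N = 628 under a 15:1 ratio (total parts = 16):
  red-kerneled: 628 × 15/16 = 588.75
  white-kerneled: 628 × 1/16 = 39.25
χ² = Σ (O − E)² / E
  red-kerneled: (584 − 588.75)² / 588.75 = 0.0383
  white-kerneled: (44 − 39.25)² / 39.25 = 0.5748
χ² = 0.0383 + 0.5748 = 0.6131 ≈ 0.613

0.613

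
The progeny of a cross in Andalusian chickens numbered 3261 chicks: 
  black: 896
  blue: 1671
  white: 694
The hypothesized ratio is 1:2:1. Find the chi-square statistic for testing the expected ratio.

Under the 1:2:1 hypothesis (Σ ratio = 4, N = 3261):
  black: 3261 × 1/4 = 815.25
  blue: 3261 × 2/4 = 1630.5
  white: 3261 × 1/4 = 815.25
χ² = Σ (O − E)² / E
  black: (896 − 815.25)² / 815.25 = 7.9982
  blue: (1671 − 1630.5)² / 1630.5 = 1.0060
  white: (694 − 815.25)² / 815.25 = 18.0332
χ² = 7.9982 + 1.0060 + 18.0332 = 27.0374 ≈ 27.037

27.037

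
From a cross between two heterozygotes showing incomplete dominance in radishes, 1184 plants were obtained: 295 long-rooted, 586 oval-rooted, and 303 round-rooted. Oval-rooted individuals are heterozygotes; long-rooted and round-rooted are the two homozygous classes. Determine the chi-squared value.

0.230

With incomplete dominance, a heterozygote × heterozygote cross gives a 1:2:1 phenotypic ratio.
Expected counts for N = 1184 under a 1:2:1 ratio (total parts = 4):
  long-rooted: 1184 × 1/4 = 296
  oval-rooted: 1184 × 2/4 = 592
  round-rooted: 1184 × 1/4 = 296
χ² = Σ (O − E)² / E
  long-rooted: (295 − 296)² / 296 = 0.0034
  oval-rooted: (586 − 592)² / 592 = 0.0608
  round-rooted: (303 − 296)² / 296 = 0.1655
χ² = 0.0034 + 0.0608 + 0.1655 = 0.2297 ≈ 0.230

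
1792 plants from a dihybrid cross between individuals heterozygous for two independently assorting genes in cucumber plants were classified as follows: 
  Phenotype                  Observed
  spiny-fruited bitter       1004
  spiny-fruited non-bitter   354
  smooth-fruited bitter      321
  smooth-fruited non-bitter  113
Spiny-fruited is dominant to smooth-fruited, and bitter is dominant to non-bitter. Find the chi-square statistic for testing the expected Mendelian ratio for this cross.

A dihybrid F₂ with independent assortment and complete dominance at both loci gives a 9:3:3:1 phenotypic ratio.
The 9:3:3:1 ratio has 16 parts, so with N = 1792 the expected counts are:
  spiny-fruited bitter: 1792 × 9/16 = 1008
  spiny-fruited non-bitter: 1792 × 3/16 = 336
  smooth-fruited bitter: 1792 × 3/16 = 336
  smooth-fruited non-bitter: 1792 × 1/16 = 112
χ² = Σ (O − E)² / E
  spiny-fruited bitter: (1004 − 1008)² / 1008 = 0.0159
  spiny-fruited non-bitter: (354 − 336)² / 336 = 0.9643
  smooth-fruited bitter: (321 − 336)² / 336 = 0.6696
  smooth-fruited non-bitter: (113 − 112)² / 112 = 0.0089
χ² = 0.0159 + 0.9643 + 0.6696 + 0.0089 = 1.6587 ≈ 1.659

1.659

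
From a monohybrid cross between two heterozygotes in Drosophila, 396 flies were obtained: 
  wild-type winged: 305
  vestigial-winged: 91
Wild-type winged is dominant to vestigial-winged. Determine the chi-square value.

For a monohybrid cross between heterozygotes with complete dominance, the expected phenotypic ratio is 3:1.
The 3:1 ratio has 4 parts, so with N = 396 the expected counts are:
  wild-type winged: 396 × 3/4 = 297
  vestigial-winged: 396 × 1/4 = 99
χ² = Σ (O − E)² / E
  wild-type winged: (305 − 297)² / 297 = 0.2155
  vestigial-winged: (91 − 99)² / 99 = 0.6465
χ² = 0.2155 + 0.6465 = 0.862

0.862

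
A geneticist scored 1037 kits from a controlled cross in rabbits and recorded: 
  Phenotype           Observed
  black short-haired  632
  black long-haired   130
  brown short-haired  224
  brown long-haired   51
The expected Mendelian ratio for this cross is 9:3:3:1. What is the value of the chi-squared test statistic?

32.857

Under the 9:3:3:1 hypothesis (Σ ratio = 16, N = 1037):
  black short-haired: 1037 × 9/16 = 583.3125
  black long-haired: 1037 × 3/16 = 194.4375
  brown short-haired: 1037 × 3/16 = 194.4375
  brown long-haired: 1037 × 1/16 = 64.8125
χ² = Σ (O − E)² / E
  black short-haired: (632 − 583.3125)² / 583.3125 = 4.0638
  black long-haired: (130 − 194.4375)² / 194.4375 = 21.3549
  brown short-haired: (224 − 194.4375)² / 194.4375 = 4.4947
  brown long-haired: (51 − 64.8125)² / 64.8125 = 2.9436
χ² = 4.0638 + 21.3549 + 4.4947 + 2.9436 = 32.857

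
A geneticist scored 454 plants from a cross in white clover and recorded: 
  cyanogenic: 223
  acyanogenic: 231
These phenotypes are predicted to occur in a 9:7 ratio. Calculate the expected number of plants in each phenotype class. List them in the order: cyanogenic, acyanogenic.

The 9:7 ratio has 16 parts, so with N = 454 the expected counts are:
  cyanogenic: 454 × 9/16 = 255.375
  acyanogenic: 454 × 7/16 = 198.625

255.375, 198.625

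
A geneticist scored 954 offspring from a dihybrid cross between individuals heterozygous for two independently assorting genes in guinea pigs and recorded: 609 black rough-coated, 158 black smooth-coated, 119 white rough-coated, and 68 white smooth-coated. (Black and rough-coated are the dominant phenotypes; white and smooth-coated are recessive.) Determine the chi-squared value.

33.416

A dihybrid F₂ with independent assortment and complete dominance at both loci gives a 9:3:3:1 phenotypic ratio.
The 9:3:3:1 ratio has 16 parts, so with N = 954 the expected counts are:
  black rough-coated: 954 × 9/16 = 536.625
  black smooth-coated: 954 × 3/16 = 178.875
  white rough-coated: 954 × 3/16 = 178.875
  white smooth-coated: 954 × 1/16 = 59.625
χ² = Σ (O − E)² / E
  black rough-coated: (609 − 536.625)² / 536.625 = 9.7613
  black smooth-coated: (158 − 178.875)² / 178.875 = 2.4361
  white rough-coated: (119 − 178.875)² / 178.875 = 20.0420
  white smooth-coated: (68 − 59.625)² / 59.625 = 1.1764
χ² = 9.7613 + 2.4361 + 20.0420 + 1.1764 = 33.4158 ≈ 33.416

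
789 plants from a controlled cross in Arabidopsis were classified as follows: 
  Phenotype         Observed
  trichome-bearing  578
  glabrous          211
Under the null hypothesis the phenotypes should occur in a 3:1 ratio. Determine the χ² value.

Total ratio parts = 4. Expected numbers out of 789:
  trichome-bearing: 789 × 3/4 = 591.75
  glabrous: 789 × 1/4 = 197.25
χ² = Σ (O − E)² / E
  trichome-bearing: (578 − 591.75)² / 591.75 = 0.3195
  glabrous: (211 − 197.25)² / 197.25 = 0.9585
χ² = 0.3195 + 0.9585 = 1.278

1.278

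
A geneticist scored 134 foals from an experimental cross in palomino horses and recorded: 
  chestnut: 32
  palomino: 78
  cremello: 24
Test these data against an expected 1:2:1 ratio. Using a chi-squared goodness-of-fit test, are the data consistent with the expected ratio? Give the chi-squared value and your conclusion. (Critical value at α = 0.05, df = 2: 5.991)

The 1:2:1 ratio has 4 parts, so with N = 134 the expected counts are:
  chestnut: 134 × 1/4 = 33.5
  palomino: 134 × 2/4 = 67
  cremello: 134 × 1/4 = 33.5
χ² = Σ (O − E)² / E
  chestnut: (32 − 33.5)² / 33.5 = 0.0672
  palomino: (78 − 67)² / 67 = 1.8060
  cremello: (24 − 33.5)² / 33.5 = 2.6940
χ² = 0.0672 + 1.8060 + 2.6940 = 4.5672 ≈ 4.567
Degrees of freedom = 3 − 1 = 2; critical value at α = 0.05 is 5.991.
Since 4.567 < 5.991, we fail to reject the null hypothesis — the data are consistent with the 1:2:1 ratio.

4.567; consistent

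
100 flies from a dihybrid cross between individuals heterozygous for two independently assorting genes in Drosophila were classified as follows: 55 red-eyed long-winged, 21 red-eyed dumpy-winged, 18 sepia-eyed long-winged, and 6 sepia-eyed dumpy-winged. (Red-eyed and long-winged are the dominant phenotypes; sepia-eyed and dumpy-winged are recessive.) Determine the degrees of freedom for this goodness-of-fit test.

3

A dihybrid F₂ with independent assortment and complete dominance at both loci gives a 9:3:3:1 phenotypic ratio.
A goodness-of-fit test with 4 phenotype classes has df = 4 − 1 = 3.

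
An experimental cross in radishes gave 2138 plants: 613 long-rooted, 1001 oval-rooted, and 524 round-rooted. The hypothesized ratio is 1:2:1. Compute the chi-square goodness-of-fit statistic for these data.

Under the 1:2:1 hypothesis (Σ ratio = 4, N = 2138):
  long-rooted: 2138 × 1/4 = 534.5
  oval-rooted: 2138 × 2/4 = 1069
  round-rooted: 2138 × 1/4 = 534.5
χ² = Σ (O − E)² / E
  long-rooted: (613 − 534.5)² / 534.5 = 11.5290
  oval-rooted: (1001 − 1069)² / 1069 = 4.3255
  round-rooted: (524 − 534.5)² / 534.5 = 0.2063
χ² = 11.5290 + 4.3255 + 0.2063 = 16.0608 ≈ 16.061

16.061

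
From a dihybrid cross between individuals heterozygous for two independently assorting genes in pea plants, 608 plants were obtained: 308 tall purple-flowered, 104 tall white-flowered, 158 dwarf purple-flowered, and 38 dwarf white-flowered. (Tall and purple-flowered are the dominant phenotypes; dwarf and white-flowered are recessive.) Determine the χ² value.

A dihybrid F₂ with independent assortment and complete dominance at both loci gives a 9:3:3:1 phenotypic ratio.
Total ratio parts = 16. Expected numbers out of 608:
  tall purple-flowered: 608 × 9/16 = 342
  tall white-flowered: 608 × 3/16 = 114
  dwarf purple-flowered: 608 × 3/16 = 114
  dwarf white-flowered: 608 × 1/16 = 38
χ² = Σ (O − E)² / E
  tall purple-flowered: (308 − 342)² / 342 = 3.3801
  tall white-flowered: (104 − 114)² / 114 = 0.8772
  dwarf purple-flowered: (158 − 114)² / 114 = 16.9825
  dwarf white-flowered: (38 − 38)² / 38 = 0.0000
χ² = 3.3801 + 0.8772 + 16.9825 + 0.0000 = 21.2398 ≈ 21.240

21.240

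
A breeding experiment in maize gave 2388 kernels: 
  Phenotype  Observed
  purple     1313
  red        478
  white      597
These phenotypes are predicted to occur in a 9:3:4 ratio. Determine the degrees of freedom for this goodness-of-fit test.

2

A goodness-of-fit test with 3 phenotype classes has df = 3 − 1 = 2.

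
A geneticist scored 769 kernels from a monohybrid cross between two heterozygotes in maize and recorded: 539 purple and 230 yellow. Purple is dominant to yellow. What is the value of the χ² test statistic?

9.883

For a monohybrid cross between heterozygotes with complete dominance, the expected phenotypic ratio is 3:1.
Expected counts for N = 769 under a 3:1 ratio (total parts = 4):
  purple: 769 × 3/4 = 576.75
  yellow: 769 × 1/4 = 192.25
χ² = Σ (O − E)² / E
  purple: (539 − 576.75)² / 576.75 = 2.4708
  yellow: (230 − 192.25)² / 192.25 = 7.4125
χ² = 2.4708 + 7.4125 = 9.8833 ≈ 9.883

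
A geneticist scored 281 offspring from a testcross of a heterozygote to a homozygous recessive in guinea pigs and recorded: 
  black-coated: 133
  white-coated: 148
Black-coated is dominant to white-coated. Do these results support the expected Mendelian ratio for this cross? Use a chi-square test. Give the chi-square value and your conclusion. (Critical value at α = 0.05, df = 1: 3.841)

0.801; consistent

A testcross of a heterozygote (Aa × aa) gives a 1:1 phenotypic ratio.
Expected counts for N = 281 under a 1:1 ratio (total parts = 2):
  black-coated: 281 × 1/2 = 140.5
  white-coated: 281 × 1/2 = 140.5
χ² = Σ (O − E)² / E
  black-coated: (133 − 140.5)² / 140.5 = 0.4004
  white-coated: (148 − 140.5)² / 140.5 = 0.4004
χ² = 0.4004 + 0.4004 = 0.8008 ≈ 0.801
Degrees of freedom = 2 − 1 = 1; critical value at α = 0.05 is 3.841.
Since 0.801 < 3.841, we fail to reject the null hypothesis — the data are consistent with the 1:1 ratio.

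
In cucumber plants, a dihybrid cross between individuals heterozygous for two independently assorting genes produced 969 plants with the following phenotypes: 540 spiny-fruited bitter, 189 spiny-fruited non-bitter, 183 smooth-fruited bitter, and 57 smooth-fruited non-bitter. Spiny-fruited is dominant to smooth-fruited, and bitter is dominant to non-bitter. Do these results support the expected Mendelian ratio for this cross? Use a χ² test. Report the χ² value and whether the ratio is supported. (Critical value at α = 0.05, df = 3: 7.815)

0.560; consistent

A dihybrid F₂ with independent assortment and complete dominance at both loci gives a 9:3:3:1 phenotypic ratio.
Expected counts for N = 969 under a 9:3:3:1 ratio (total parts = 16):
  spiny-fruited bitter: 969 × 9/16 = 545.0625
  spiny-fruited non-bitter: 969 × 3/16 = 181.6875
  smooth-fruited bitter: 969 × 3/16 = 181.6875
  smooth-fruited non-bitter: 969 × 1/16 = 60.5625
χ² = Σ (O − E)² / E
  spiny-fruited bitter: (540 − 545.0625)² / 545.0625 = 0.0470
  spiny-fruited non-bitter: (189 − 181.6875)² / 181.6875 = 0.2943
  smooth-fruited bitter: (183 − 181.6875)² / 181.6875 = 0.0095
  smooth-fruited non-bitter: (57 − 60.5625)² / 60.5625 = 0.2096
χ² = 0.0470 + 0.2943 + 0.0095 + 0.2096 = 0.5604 ≈ 0.560
Degrees of freedom = 4 − 1 = 3; critical value at α = 0.05 is 7.815.
Since 0.560 < 7.815, we fail to reject the null hypothesis — the data are consistent with the 9:3:3:1 ratio.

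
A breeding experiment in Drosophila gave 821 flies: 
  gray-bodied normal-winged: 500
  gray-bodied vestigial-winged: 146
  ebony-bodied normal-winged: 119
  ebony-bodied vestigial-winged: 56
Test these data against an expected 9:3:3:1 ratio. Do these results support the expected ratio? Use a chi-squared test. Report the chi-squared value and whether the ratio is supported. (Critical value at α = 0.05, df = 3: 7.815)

11.925; not consistent

Total ratio parts = 16. Expected numbers out of 821:
  gray-bodied normal-winged: 821 × 9/16 = 461.8125
  gray-bodied vestigial-winged: 821 × 3/16 = 153.9375
  ebony-bodied normal-winged: 821 × 3/16 = 153.9375
  ebony-bodied vestigial-winged: 821 × 1/16 = 51.3125
χ² = Σ (O − E)² / E
  gray-bodied normal-winged: (500 − 461.8125)² / 461.8125 = 3.1577
  gray-bodied vestigial-winged: (146 − 153.9375)² / 153.9375 = 0.4093
  ebony-bodied normal-winged: (119 − 153.9375)² / 153.9375 = 7.9294
  ebony-bodied vestigial-winged: (56 − 51.3125)² / 51.3125 = 0.4282
χ² = 3.1577 + 0.4093 + 7.9294 + 0.4282 = 11.9246 ≈ 11.925
Degrees of freedom = 4 − 1 = 3; critical value at α = 0.05 is 7.815.
Since 11.925 > 7.815, we reject the null hypothesis — the data do not fit the 9:3:3:1 ratio.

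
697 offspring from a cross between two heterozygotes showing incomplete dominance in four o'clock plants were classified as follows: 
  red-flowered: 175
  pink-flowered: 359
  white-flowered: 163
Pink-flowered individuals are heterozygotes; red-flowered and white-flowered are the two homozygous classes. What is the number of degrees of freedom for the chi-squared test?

With incomplete dominance, a heterozygote × heterozygote cross gives a 1:2:1 phenotypic ratio.
A goodness-of-fit test with 3 phenotype classes has df = 3 − 1 = 2.

2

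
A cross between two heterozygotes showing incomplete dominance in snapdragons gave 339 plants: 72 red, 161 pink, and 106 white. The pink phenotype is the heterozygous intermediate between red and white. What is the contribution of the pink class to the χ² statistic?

0.426

With incomplete dominance, a heterozygote × heterozygote cross gives a 1:2:1 phenotypic ratio.
The 1:2:1 ratio has 4 parts, so with N = 339 the expected counts are:
  red: 339 × 1/4 = 84.75
  pink: 339 × 2/4 = 169.5
  white: 339 × 1/4 = 84.75
Contribution of pink: (161 − 169.5)² / 169.5 = 0.4263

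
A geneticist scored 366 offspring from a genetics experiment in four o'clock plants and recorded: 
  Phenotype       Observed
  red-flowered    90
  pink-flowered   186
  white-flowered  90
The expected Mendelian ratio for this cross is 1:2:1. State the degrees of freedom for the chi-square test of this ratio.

A goodness-of-fit test with 3 phenotype classes has df = 3 − 1 = 2.

2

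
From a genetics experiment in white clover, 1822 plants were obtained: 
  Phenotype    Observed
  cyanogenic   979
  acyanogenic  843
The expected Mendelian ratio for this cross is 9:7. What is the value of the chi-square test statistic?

Expected counts for N = 1822 under a 9:7 ratio (total parts = 16):
  cyanogenic: 1822 × 9/16 = 1024.875
  acyanogenic: 1822 × 7/16 = 797.125
χ² = Σ (O − E)² / E
  cyanogenic: (979 − 1024.875)² / 1024.875 = 2.0534
  acyanogenic: (843 − 797.125)² / 797.125 = 2.6401
χ² = 2.0534 + 2.6401 = 4.6935 ≈ 4.694

4.694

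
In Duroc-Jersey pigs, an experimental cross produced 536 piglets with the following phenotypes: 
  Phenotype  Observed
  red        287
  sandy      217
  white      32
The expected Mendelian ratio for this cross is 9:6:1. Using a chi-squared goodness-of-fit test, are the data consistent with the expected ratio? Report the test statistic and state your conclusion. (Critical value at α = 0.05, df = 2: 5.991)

2.038; consistent

Expected counts for N = 536 under a 9:6:1 ratio (total parts = 16):
  red: 536 × 9/16 = 301.5
  sandy: 536 × 6/16 = 201
  white: 536 × 1/16 = 33.5
χ² = Σ (O − E)² / E
  red: (287 − 301.5)² / 301.5 = 0.6973
  sandy: (217 − 201)² / 201 = 1.2736
  white: (32 − 33.5)² / 33.5 = 0.0672
χ² = 0.6973 + 1.2736 + 0.0672 = 2.0381 ≈ 2.038
Degrees of freedom = 3 − 1 = 2; critical value at α = 0.05 is 5.991.
Since 2.038 < 5.991, we fail to reject the null hypothesis — the data are consistent with the 9:6:1 ratio.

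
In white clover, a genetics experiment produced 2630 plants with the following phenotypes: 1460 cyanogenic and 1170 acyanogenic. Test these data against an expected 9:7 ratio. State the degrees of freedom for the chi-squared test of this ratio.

1

A goodness-of-fit test with 2 phenotype classes has df = 2 − 1 = 1.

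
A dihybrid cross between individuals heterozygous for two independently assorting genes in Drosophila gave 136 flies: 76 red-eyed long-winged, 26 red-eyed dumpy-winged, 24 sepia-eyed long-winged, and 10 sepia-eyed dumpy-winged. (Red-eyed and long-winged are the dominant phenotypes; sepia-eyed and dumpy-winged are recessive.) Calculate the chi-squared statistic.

A dihybrid F₂ with independent assortment and complete dominance at both loci gives a 9:3:3:1 phenotypic ratio.
Total ratio parts = 16. Expected numbers out of 136:
  red-eyed long-winged: 136 × 9/16 = 76.5
  red-eyed dumpy-winged: 136 × 3/16 = 25.5
  sepia-eyed long-winged: 136 × 3/16 = 25.5
  sepia-eyed dumpy-winged: 136 × 1/16 = 8.5
χ² = Σ (O − E)² / E
  red-eyed long-winged: (76 − 76.5)² / 76.5 = 0.0033
  red-eyed dumpy-winged: (26 − 25.5)² / 25.5 = 0.0098
  sepia-eyed long-winged: (24 − 25.5)² / 25.5 = 0.0882
  sepia-eyed dumpy-winged: (10 − 8.5)² / 8.5 = 0.2647
χ² = 0.0033 + 0.0098 + 0.0882 + 0.2647 = 0.366

0.366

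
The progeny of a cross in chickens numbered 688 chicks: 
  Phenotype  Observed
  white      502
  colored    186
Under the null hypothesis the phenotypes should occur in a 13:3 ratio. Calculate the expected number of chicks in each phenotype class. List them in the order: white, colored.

Total ratio parts = 16. Expected numbers out of 688:
  white: 688 × 13/16 = 559
  colored: 688 × 3/16 = 129

559, 129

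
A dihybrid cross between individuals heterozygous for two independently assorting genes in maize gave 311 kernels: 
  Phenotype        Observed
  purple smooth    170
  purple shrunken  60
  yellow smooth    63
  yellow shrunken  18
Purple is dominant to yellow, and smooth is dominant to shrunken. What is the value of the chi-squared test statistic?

A dihybrid F₂ with independent assortment and complete dominance at both loci gives a 9:3:3:1 phenotypic ratio.
Expected counts for N = 311 under a 9:3:3:1 ratio (total parts = 16):
  purple smooth: 311 × 9/16 = 174.9375
  purple shrunken: 311 × 3/16 = 58.3125
  yellow smooth: 311 × 3/16 = 58.3125
  yellow shrunken: 311 × 1/16 = 19.4375
χ² = Σ (O − E)² / E
  purple smooth: (170 − 174.9375)² / 174.9375 = 0.1394
  purple shrunken: (60 − 58.3125)² / 58.3125 = 0.0488
  yellow smooth: (63 − 58.3125)² / 58.3125 = 0.3768
  yellow shrunken: (18 − 19.4375)² / 19.4375 = 0.1063
χ² = 0.1394 + 0.0488 + 0.3768 + 0.1063 = 0.6713 ≈ 0.671

0.671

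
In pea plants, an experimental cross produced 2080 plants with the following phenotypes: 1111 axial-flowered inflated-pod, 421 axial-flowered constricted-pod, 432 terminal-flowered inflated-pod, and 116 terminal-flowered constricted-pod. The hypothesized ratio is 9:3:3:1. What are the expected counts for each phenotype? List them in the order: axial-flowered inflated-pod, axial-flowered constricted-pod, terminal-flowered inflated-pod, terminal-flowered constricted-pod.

1170, 390, 390, 130

Expected counts for N = 2080 under a 9:3:3:1 ratio (total parts = 16):
  axial-flowered inflated-pod: 2080 × 9/16 = 1170
  axial-flowered constricted-pod: 2080 × 3/16 = 390
  terminal-flowered inflated-pod: 2080 × 3/16 = 390
  terminal-flowered constricted-pod: 2080 × 1/16 = 130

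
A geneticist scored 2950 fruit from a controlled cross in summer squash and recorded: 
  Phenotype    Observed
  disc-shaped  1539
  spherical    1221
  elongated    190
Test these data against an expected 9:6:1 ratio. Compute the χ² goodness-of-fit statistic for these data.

The 9:6:1 ratio has 16 parts, so with N = 2950 the expected counts are:
  disc-shaped: 2950 × 9/16 = 1659.375
  spherical: 2950 × 6/16 = 1106.25
  elongated: 2950 × 1/16 = 184.375
χ² = Σ (O − E)² / E
  disc-shaped: (1539 − 1659.375)² / 1659.375 = 8.7323
  spherical: (1221 − 1106.25)² / 1106.25 = 11.9029
  elongated: (190 − 184.375)² / 184.375 = 0.1716
χ² = 8.7323 + 11.9029 + 0.1716 = 20.8068 ≈ 20.807

20.807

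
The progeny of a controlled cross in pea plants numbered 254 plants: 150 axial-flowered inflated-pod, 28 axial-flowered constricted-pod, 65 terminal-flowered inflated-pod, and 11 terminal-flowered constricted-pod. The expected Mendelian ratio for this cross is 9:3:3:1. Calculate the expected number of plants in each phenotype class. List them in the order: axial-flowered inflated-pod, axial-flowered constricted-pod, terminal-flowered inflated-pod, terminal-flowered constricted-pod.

The 9:3:3:1 ratio has 16 parts, so with N = 254 the expected counts are:
  axial-flowered inflated-pod: 254 × 9/16 = 142.875
  axial-flowered constricted-pod: 254 × 3/16 = 47.625
  terminal-flowered inflated-pod: 254 × 3/16 = 47.625
  terminal-flowered constricted-pod: 254 × 1/16 = 15.875

142.875, 47.625, 47.625, 15.875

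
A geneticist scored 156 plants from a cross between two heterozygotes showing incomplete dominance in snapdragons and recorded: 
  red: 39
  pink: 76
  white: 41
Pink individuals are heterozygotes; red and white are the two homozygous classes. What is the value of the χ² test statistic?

With incomplete dominance, a heterozygote × heterozygote cross gives a 1:2:1 phenotypic ratio.
The 1:2:1 ratio has 4 parts, so with N = 156 the expected counts are:
  red: 156 × 1/4 = 39
  pink: 156 × 2/4 = 78
  white: 156 × 1/4 = 39
χ² = Σ (O − E)² / E
  red: (39 − 39)² / 39 = 0.0000
  pink: (76 − 78)² / 78 = 0.0513
  white: (41 − 39)² / 39 = 0.1026
χ² = 0.0000 + 0.0513 + 0.1026 = 0.1539 ≈ 0.154

0.154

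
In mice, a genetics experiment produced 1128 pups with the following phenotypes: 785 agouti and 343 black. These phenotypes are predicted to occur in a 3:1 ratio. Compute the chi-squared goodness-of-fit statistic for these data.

17.593

Total ratio parts = 4. Expected numbers out of 1128:
  agouti: 1128 × 3/4 = 846
  black: 1128 × 1/4 = 282
χ² = Σ (O − E)² / E
  agouti: (785 − 846)² / 846 = 4.3983
  black: (343 − 282)² / 282 = 13.1950
χ² = 4.3983 + 13.1950 = 17.5933 ≈ 17.593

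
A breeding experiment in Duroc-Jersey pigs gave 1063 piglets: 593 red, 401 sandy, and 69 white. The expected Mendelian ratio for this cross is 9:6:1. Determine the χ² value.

Expected counts for N = 1063 under a 9:6:1 ratio (total parts = 16):
  red: 1063 × 9/16 = 597.9375
  sandy: 1063 × 6/16 = 398.625
  white: 1063 × 1/16 = 66.4375
χ² = Σ (O − E)² / E
  red: (593 − 597.9375)² / 597.9375 = 0.0408
  sandy: (401 − 398.625)² / 398.625 = 0.0142
  white: (69 − 66.4375)² / 66.4375 = 0.0988
χ² = 0.0408 + 0.0142 + 0.0988 = 0.1538 ≈ 0.154

0.154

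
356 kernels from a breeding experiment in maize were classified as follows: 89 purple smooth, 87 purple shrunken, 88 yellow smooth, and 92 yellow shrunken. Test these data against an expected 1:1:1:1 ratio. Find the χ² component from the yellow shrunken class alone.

Under the 1:1:1:1 hypothesis (Σ ratio = 4, N = 356):
  purple smooth: 356 × 1/4 = 89
  purple shrunken: 356 × 1/4 = 89
  yellow smooth: 356 × 1/4 = 89
  yellow shrunken: 356 × 1/4 = 89
Contribution of yellow shrunken: (92 − 89)² / 89 = 0.1011

0.101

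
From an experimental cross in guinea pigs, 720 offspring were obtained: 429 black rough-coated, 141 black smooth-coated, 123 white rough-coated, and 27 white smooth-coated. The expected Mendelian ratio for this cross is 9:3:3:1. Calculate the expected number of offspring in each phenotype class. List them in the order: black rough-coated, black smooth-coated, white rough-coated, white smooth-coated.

Total ratio parts = 16. Expected numbers out of 720:
  black rough-coated: 720 × 9/16 = 405
  black smooth-coated: 720 × 3/16 = 135
  white rough-coated: 720 × 3/16 = 135
  white smooth-coated: 720 × 1/16 = 45

405, 135, 135, 45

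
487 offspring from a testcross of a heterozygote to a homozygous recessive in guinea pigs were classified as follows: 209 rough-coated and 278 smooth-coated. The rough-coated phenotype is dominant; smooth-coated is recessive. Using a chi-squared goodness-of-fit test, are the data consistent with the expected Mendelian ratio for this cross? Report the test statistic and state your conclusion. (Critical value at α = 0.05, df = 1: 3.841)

A testcross of a heterozygote (Aa × aa) gives a 1:1 phenotypic ratio.
Total ratio parts = 2. Expected numbers out of 487:
  rough-coated: 487 × 1/2 = 243.5
  smooth-coated: 487 × 1/2 = 243.5
χ² = Σ (O − E)² / E
  rough-coated: (209 − 243.5)² / 243.5 = 4.8881
  smooth-coated: (278 − 243.5)² / 243.5 = 4.8881
χ² = 4.8881 + 4.8881 = 9.7762 ≈ 9.776
Degrees of freedom = 2 − 1 = 1; critical value at α = 0.05 is 3.841.
Since 9.776 > 3.841, we reject the null hypothesis — the data do not fit the 1:1 ratio.

9.776; not consistent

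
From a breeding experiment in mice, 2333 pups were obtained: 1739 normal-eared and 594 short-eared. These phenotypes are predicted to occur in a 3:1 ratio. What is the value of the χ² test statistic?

Under the 3:1 hypothesis (Σ ratio = 4, N = 2333):
  normal-eared: 2333 × 3/4 = 1749.75
  short-eared: 2333 × 1/4 = 583.25
χ² = Σ (O − E)² / E
  normal-eared: (1739 − 1749.75)² / 1749.75 = 0.0660
  short-eared: (594 − 583.25)² / 583.25 = 0.1981
χ² = 0.0660 + 0.1981 = 0.2641 ≈ 0.264

0.264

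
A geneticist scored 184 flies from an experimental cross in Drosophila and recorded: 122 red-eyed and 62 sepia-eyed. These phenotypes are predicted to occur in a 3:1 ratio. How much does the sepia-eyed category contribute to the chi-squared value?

Under the 3:1 hypothesis (Σ ratio = 4, N = 184):
  red-eyed: 184 × 3/4 = 138
  sepia-eyed: 184 × 1/4 = 46
Contribution of sepia-eyed: (62 − 46)² / 46 = 5.5652

5.565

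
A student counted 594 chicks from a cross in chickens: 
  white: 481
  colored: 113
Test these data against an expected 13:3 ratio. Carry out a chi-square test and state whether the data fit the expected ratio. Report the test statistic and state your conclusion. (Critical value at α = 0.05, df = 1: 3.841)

Under the 13:3 hypothesis (Σ ratio = 16, N = 594):
  white: 594 × 13/16 = 482.625
  colored: 594 × 3/16 = 111.375
χ² = Σ (O − E)² / E
  white: (481 − 482.625)² / 482.625 = 0.0055
  colored: (113 − 111.375)² / 111.375 = 0.0237
χ² = 0.0055 + 0.0237 = 0.0292 ≈ 0.029
Degrees of freedom = 2 − 1 = 1; critical value at α = 0.05 is 3.841.
Since 0.029 < 3.841, we fail to reject the null hypothesis — the data are consistent with the 13:3 ratio.

0.029; consistent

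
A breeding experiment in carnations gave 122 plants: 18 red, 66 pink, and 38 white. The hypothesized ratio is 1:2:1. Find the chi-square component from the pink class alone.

Under the 1:2:1 hypothesis (Σ ratio = 4, N = 122):
  red: 122 × 1/4 = 30.5
  pink: 122 × 2/4 = 61
  white: 122 × 1/4 = 30.5
Contribution of pink: (66 − 61)² / 61 = 0.4098

0.410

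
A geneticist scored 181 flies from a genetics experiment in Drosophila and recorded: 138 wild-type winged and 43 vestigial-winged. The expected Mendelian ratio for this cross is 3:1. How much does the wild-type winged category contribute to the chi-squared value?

Under the 3:1 hypothesis (Σ ratio = 4, N = 181):
  wild-type winged: 181 × 3/4 = 135.75
  vestigial-winged: 181 × 1/4 = 45.25
Contribution of wild-type winged: (138 − 135.75)² / 135.75 = 0.0373

0.037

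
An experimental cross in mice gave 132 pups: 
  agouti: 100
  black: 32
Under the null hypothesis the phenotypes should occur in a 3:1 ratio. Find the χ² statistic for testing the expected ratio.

The 3:1 ratio has 4 parts, so with N = 132 the expected counts are:
  agouti: 132 × 3/4 = 99
  black: 132 × 1/4 = 33
χ² = Σ (O − E)² / E
  agouti: (100 − 99)² / 99 = 0.0101
  black: (32 − 33)² / 33 = 0.0303
χ² = 0.0101 + 0.0303 = 0.0404 ≈ 0.040

0.040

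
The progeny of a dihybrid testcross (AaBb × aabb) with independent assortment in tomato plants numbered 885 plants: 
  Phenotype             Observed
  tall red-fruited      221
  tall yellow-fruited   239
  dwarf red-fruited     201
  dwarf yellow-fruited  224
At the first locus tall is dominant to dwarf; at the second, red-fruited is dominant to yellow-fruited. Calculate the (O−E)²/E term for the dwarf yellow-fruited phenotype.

0.034

A dihybrid testcross with independent assortment gives a 1:1:1:1 ratio.
Total ratio parts = 4. Expected numbers out of 885:
  tall red-fruited: 885 × 1/4 = 221.25
  tall yellow-fruited: 885 × 1/4 = 221.25
  dwarf red-fruited: 885 × 1/4 = 221.25
  dwarf yellow-fruited: 885 × 1/4 = 221.25
Contribution of dwarf yellow-fruited: (224 − 221.25)² / 221.25 = 0.0342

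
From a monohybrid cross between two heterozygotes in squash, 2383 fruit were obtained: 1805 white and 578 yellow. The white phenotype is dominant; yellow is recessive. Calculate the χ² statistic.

0.705

For a monohybrid cross between heterozygotes with complete dominance, the expected phenotypic ratio is 3:1.
The 3:1 ratio has 4 parts, so with N = 2383 the expected counts are:
  white: 2383 × 3/4 = 1787.25
  yellow: 2383 × 1/4 = 595.75
χ² = Σ (O − E)² / E
  white: (1805 − 1787.25)² / 1787.25 = 0.1763
  yellow: (578 − 595.75)² / 595.75 = 0.5289
χ² = 0.1763 + 0.5289 = 0.7052 ≈ 0.705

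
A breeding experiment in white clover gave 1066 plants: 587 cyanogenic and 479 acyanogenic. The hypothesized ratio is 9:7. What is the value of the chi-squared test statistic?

0.608

The 9:7 ratio has 16 parts, so with N = 1066 the expected counts are:
  cyanogenic: 1066 × 9/16 = 599.625
  acyanogenic: 1066 × 7/16 = 466.375
χ² = Σ (O − E)² / E
  cyanogenic: (587 − 599.625)² / 599.625 = 0.2658
  acyanogenic: (479 − 466.375)² / 466.375 = 0.3418
χ² = 0.2658 + 0.3418 = 0.6076 ≈ 0.608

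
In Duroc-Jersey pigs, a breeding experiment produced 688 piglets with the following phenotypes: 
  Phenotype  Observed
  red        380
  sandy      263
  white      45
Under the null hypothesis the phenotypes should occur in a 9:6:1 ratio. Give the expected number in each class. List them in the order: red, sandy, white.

387, 258, 43

The 9:6:1 ratio has 16 parts, so with N = 688 the expected counts are:
  red: 688 × 9/16 = 387
  sandy: 688 × 6/16 = 258
  white: 688 × 1/16 = 43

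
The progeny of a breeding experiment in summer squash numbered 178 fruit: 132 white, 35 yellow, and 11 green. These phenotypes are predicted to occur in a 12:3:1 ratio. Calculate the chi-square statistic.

Total ratio parts = 16. Expected numbers out of 178:
  white: 178 × 12/16 = 133.5
  yellow: 178 × 3/16 = 33.375
  green: 178 × 1/16 = 11.125
χ² = Σ (O − E)² / E
  white: (132 − 133.5)² / 133.5 = 0.0169
  yellow: (35 − 33.375)² / 33.375 = 0.0791
  green: (11 − 11.125)² / 11.125 = 0.0014
χ² = 0.0169 + 0.0791 + 0.0014 = 0.0974 ≈ 0.097

0.097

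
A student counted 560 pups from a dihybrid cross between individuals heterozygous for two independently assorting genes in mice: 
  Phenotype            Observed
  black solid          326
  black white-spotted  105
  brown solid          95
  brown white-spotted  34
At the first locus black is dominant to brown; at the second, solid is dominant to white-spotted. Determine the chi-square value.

A dihybrid F₂ with independent assortment and complete dominance at both loci gives a 9:3:3:1 phenotypic ratio.
Total ratio parts = 16. Expected numbers out of 560:
  black solid: 560 × 9/16 = 315
  black white-spotted: 560 × 3/16 = 105
  brown solid: 560 × 3/16 = 105
  brown white-spotted: 560 × 1/16 = 35
χ² = Σ (O − E)² / E
  black solid: (326 − 315)² / 315 = 0.3841
  black white-spotted: (105 − 105)² / 105 = 0.0000
  brown solid: (95 − 105)² / 105 = 0.9524
  brown white-spotted: (34 − 35)² / 35 = 0.0286
χ² = 0.3841 + 0.0000 + 0.9524 + 0.0286 = 1.3651 ≈ 1.365

1.365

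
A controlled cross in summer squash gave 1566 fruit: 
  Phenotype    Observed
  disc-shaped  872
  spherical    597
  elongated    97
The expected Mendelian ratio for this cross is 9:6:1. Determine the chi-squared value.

Total ratio parts = 16. Expected numbers out of 1566:
  disc-shaped: 1566 × 9/16 = 880.875
  spherical: 1566 × 6/16 = 587.25
  elongated: 1566 × 1/16 = 97.875
χ² = Σ (O − E)² / E
  disc-shaped: (872 − 880.875)² / 880.875 = 0.0894
  spherical: (597 − 587.25)² / 587.25 = 0.1619
  elongated: (97 − 97.875)² / 97.875 = 0.0078
χ² = 0.0894 + 0.1619 + 0.0078 = 0.2591 ≈ 0.259

0.259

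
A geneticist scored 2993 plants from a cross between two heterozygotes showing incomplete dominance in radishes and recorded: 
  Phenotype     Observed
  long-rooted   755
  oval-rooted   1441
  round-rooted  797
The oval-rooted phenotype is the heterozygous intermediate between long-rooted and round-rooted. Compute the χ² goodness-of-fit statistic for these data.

With incomplete dominance, a heterozygote × heterozygote cross gives a 1:2:1 phenotypic ratio.
Expected counts for N = 2993 under a 1:2:1 ratio (total parts = 4):
  long-rooted: 2993 × 1/4 = 748.25
  oval-rooted: 2993 × 2/4 = 1496.5
  round-rooted: 2993 × 1/4 = 748.25
χ² = Σ (O − E)² / E
  long-rooted: (755 − 748.25)² / 748.25 = 0.0609
  oval-rooted: (1441 − 1496.5)² / 1496.5 = 2.0583
  round-rooted: (797 − 748.25)² / 748.25 = 3.1762
χ² = 0.0609 + 2.0583 + 3.1762 = 5.2954 ≈ 5.295

5.295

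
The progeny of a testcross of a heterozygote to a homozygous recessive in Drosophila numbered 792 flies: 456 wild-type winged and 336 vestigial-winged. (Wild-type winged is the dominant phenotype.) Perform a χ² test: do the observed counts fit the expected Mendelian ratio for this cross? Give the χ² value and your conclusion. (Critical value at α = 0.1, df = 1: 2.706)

A testcross of a heterozygote (Aa × aa) gives a 1:1 phenotypic ratio.
Total ratio parts = 2. Expected numbers out of 792:
  wild-type winged: 792 × 1/2 = 396
  vestigial-winged: 792 × 1/2 = 396
χ² = Σ (O − E)² / E
  wild-type winged: (456 − 396)² / 396 = 9.0909
  vestigial-winged: (336 − 396)² / 396 = 9.0909
χ² = 9.0909 + 9.0909 = 18.1818 ≈ 18.182
Degrees of freedom = 2 − 1 = 1; critical value at α = 0.1 is 2.706.
Since 18.182 > 2.706, we reject the null hypothesis — the data do not fit the 1:1 ratio.

18.182; not consistent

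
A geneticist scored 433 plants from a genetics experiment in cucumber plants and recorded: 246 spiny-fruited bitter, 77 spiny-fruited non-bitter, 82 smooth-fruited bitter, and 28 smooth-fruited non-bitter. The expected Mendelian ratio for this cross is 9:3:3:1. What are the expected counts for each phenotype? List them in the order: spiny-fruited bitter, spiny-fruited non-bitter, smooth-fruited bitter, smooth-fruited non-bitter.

The 9:3:3:1 ratio has 16 parts, so with N = 433 the expected counts are:
  spiny-fruited bitter: 433 × 9/16 = 243.5625
  spiny-fruited non-bitter: 433 × 3/16 = 81.1875
  smooth-fruited bitter: 433 × 3/16 = 81.1875
  smooth-fruited non-bitter: 433 × 1/16 = 27.0625

243.5625, 81.1875, 81.1875, 27.0625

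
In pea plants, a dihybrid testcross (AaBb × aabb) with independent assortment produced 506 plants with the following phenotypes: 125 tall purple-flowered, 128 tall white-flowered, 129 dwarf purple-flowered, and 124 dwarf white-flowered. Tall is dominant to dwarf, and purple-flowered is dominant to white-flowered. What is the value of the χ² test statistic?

0.134

A dihybrid testcross with independent assortment gives a 1:1:1:1 ratio.
The 1:1:1:1 ratio has 4 parts, so with N = 506 the expected counts are:
  tall purple-flowered: 506 × 1/4 = 126.5
  tall white-flowered: 506 × 1/4 = 126.5
  dwarf purple-flowered: 506 × 1/4 = 126.5
  dwarf white-flowered: 506 × 1/4 = 126.5
χ² = Σ (O − E)² / E
  tall purple-flowered: (125 − 126.5)² / 126.5 = 0.0178
  tall white-flowered: (128 − 126.5)² / 126.5 = 0.0178
  dwarf purple-flowered: (129 − 126.5)² / 126.5 = 0.0494
  dwarf white-flowered: (124 − 126.5)² / 126.5 = 0.0494
χ² = 0.0178 + 0.0178 + 0.0494 + 0.0494 = 0.1344 ≈ 0.134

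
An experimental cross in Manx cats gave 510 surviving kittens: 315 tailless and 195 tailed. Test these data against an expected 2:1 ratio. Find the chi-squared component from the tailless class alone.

Expected counts for N = 510 under a 2:1 ratio (total parts = 3):
  tailless: 510 × 2/3 = 340
  tailed: 510 × 1/3 = 170
Contribution of tailless: (315 − 340)² / 340 = 1.8382

1.838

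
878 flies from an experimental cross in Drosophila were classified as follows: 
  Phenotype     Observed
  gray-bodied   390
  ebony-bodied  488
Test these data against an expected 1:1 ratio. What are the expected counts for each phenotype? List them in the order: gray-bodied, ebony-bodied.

Total ratio parts = 2. Expected numbers out of 878:
  gray-bodied: 878 × 1/2 = 439
  ebony-bodied: 878 × 1/2 = 439

439, 439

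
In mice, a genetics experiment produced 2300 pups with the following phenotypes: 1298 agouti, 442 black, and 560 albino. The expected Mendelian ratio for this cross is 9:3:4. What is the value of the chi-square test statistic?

0.673

Expected counts for N = 2300 under a 9:3:4 ratio (total parts = 16):
  agouti: 2300 × 9/16 = 1293.75
  black: 2300 × 3/16 = 431.25
  albino: 2300 × 4/16 = 575
χ² = Σ (O − E)² / E
  agouti: (1298 − 1293.75)² / 1293.75 = 0.0140
  black: (442 − 431.25)² / 431.25 = 0.2680
  albino: (560 − 575)² / 575 = 0.3913
χ² = 0.0140 + 0.2680 + 0.3913 = 0.6733 ≈ 0.673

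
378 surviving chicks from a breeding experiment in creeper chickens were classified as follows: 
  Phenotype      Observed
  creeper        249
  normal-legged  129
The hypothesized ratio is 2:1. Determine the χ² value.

0.107

Total ratio parts = 3. Expected numbers out of 378:
  creeper: 378 × 2/3 = 252
  normal-legged: 378 × 1/3 = 126
χ² = Σ (O − E)² / E
  creeper: (249 − 252)² / 252 = 0.0357
  normal-legged: (129 − 126)² / 126 = 0.0714
χ² = 0.0357 + 0.0714 = 0.1071 ≈ 0.107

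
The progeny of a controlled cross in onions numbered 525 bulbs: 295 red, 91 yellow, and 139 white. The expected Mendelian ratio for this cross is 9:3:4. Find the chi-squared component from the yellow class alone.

0.562

Expected counts for N = 525 under a 9:3:4 ratio (total parts = 16):
  red: 525 × 9/16 = 295.3125
  yellow: 525 × 3/16 = 98.4375
  white: 525 × 4/16 = 131.25
Contribution of yellow: (91 − 98.4375)² / 98.4375 = 0.5619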